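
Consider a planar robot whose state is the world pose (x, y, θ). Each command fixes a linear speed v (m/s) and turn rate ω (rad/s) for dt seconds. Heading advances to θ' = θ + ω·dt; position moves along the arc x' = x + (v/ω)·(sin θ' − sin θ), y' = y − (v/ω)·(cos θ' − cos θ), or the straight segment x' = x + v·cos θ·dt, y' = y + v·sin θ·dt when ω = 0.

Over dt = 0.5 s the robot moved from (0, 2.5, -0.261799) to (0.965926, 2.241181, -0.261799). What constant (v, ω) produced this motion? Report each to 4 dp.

v = 2.0000, ω = 0.0000

Δθ = -0.261799 − -0.261799 = 0.000000
ω = Δθ/dt = 0.000000/0.5 = 0.0000
ω = 0 → v = (Δx·cos θ + Δy·sin θ)/dt = 2.0000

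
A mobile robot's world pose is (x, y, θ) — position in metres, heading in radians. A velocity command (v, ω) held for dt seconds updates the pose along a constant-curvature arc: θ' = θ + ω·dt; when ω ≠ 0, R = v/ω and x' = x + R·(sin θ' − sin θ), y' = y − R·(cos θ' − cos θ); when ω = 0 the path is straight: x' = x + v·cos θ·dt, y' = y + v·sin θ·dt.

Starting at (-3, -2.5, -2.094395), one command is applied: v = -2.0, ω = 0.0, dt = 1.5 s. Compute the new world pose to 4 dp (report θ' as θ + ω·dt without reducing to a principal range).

θ' = -2.0944 + 0.0·1.5 = -2.0944
ω = 0 → straight: x' = -3 + -2.0·cos(-2.0944)·1.5 = -1.5000
y' = -2.5 + -2.0·sin(-2.0944)·1.5 = 0.0981

(-1.5000, 0.0981, -2.0944)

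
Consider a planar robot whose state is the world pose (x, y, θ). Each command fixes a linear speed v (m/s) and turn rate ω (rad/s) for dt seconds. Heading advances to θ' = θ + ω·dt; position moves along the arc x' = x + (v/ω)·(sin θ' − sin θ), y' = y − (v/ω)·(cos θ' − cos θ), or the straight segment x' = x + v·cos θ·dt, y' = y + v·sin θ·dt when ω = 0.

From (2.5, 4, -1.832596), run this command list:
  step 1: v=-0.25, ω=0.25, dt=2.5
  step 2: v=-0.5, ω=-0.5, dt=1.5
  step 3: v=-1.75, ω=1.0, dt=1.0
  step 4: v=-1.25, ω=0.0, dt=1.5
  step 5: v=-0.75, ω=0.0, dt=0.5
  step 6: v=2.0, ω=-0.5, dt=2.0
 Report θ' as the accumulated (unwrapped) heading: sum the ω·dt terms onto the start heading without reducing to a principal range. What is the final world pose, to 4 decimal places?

(1.4263, 5.0430, -1.9576)

step 1: θ'=-1.2076 (R=-1.0000) → pose (2.4688, 4.6141, -1.2076)
step 2: θ'=-1.9576 (R=1.0000) → pose (2.4775, 5.3466, -1.9576)
step 3: θ'=-0.9576 (R=-1.7500) → pose (2.2879, 7.0138, -0.9576)
step 4: θ'=-0.9576 (straight) → pose (1.2089, 8.5472, -0.9576)
step 5: θ'=-0.9576 (straight) → pose (0.9931, 8.8539, -0.9576)
step 6: θ'=-1.9576 (R=-4.0000) → pose (1.4263, 5.0430, -1.9576)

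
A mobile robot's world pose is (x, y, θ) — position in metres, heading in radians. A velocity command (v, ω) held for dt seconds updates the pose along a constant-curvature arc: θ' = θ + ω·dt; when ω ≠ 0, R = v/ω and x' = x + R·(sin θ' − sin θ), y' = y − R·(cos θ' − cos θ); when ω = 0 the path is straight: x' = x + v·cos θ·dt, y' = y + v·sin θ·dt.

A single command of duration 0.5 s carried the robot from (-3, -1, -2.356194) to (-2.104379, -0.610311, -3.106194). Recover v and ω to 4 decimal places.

v = -2.0000, ω = -1.5000

Δθ = -3.106194 − -2.356194 = -0.750000
ω = Δθ/dt = -0.750000/0.5 = -1.5000
R = Δx/(sin θ' − sin θ) = 1.3333
v = R·ω = 1.3333·-1.5000 = -2.0000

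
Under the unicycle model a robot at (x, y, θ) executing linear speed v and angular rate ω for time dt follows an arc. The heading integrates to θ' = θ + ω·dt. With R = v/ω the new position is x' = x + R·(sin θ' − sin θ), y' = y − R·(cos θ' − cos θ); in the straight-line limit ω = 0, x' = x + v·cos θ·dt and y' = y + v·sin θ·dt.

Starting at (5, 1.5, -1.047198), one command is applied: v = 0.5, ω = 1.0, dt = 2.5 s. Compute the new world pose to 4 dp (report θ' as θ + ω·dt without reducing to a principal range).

(5.9295, 1.6911, 1.4528)

θ' = -1.0472 + 1.0·2.5 = 1.4528
R = v/ω = 0.5/1.0 = 0.5000
x' = 5 + 0.5000·(sin 1.4528 − sin -1.0472) = 5.9295
y' = 1.5 − 0.5000·(cos 1.4528 − cos -1.0472) = 1.6911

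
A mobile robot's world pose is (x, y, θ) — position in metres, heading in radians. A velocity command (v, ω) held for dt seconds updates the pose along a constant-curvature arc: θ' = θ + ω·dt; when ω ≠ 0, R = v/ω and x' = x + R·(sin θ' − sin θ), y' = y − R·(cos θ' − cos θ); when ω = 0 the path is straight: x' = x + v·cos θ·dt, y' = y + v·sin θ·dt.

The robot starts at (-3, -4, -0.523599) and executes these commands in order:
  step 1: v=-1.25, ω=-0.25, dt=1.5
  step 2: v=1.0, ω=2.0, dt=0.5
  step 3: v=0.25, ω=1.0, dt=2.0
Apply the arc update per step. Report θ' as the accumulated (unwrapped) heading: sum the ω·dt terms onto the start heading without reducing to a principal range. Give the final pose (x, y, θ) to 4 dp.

step 1: θ'=-0.8986 (R=5.0000) → pose (-4.4123, -2.7834, -0.8986)
step 2: θ'=0.1014 (R=0.5000) → pose (-3.9704, -2.9695, 0.1014)
step 3: θ'=2.1014 (R=0.2500) → pose (-3.7801, -2.5943, 2.1014)

(-3.7801, -2.5943, 2.1014)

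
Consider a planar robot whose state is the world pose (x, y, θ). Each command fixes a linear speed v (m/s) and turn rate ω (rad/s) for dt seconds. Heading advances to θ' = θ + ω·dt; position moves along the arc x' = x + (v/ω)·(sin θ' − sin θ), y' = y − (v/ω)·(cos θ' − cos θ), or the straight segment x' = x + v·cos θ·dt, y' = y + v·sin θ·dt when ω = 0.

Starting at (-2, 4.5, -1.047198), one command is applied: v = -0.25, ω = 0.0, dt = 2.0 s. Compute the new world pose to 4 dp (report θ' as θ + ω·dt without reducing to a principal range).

(-2.2500, 4.9330, -1.0472)

θ' = -1.0472 + 0.0·2.0 = -1.0472
ω = 0 → straight: x' = -2 + -0.25·cos(-1.0472)·2.0 = -2.2500
y' = 4.5 + -0.25·sin(-1.0472)·2.0 = 4.9330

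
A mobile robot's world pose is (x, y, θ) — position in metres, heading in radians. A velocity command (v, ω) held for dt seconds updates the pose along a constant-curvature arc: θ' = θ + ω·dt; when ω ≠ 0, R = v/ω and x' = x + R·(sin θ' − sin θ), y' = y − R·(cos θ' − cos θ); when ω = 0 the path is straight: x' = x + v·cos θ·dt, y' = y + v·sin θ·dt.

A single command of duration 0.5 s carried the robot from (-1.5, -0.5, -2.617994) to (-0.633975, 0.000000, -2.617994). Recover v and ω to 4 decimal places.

Δθ = -2.617994 − -2.617994 = 0.000000
ω = Δθ/dt = 0.000000/0.5 = 0.0000
ω = 0 → v = (Δx·cos θ + Δy·sin θ)/dt = -2.0000

v = -2.0000, ω = 0.0000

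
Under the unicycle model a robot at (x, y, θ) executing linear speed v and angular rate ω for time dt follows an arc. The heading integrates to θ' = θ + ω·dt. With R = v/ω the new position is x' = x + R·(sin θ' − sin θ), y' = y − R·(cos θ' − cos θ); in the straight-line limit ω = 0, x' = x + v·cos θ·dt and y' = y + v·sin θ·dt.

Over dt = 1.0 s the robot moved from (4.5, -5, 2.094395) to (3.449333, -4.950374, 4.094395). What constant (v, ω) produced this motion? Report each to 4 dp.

Δθ = 4.094395 − 2.094395 = 2.000000
ω = Δθ/dt = 2.000000/1.0 = 2.0000
R = Δx/(sin θ' − sin θ) = 0.6250
v = R·ω = 0.6250·2.0000 = 1.2500

v = 1.2500, ω = 2.0000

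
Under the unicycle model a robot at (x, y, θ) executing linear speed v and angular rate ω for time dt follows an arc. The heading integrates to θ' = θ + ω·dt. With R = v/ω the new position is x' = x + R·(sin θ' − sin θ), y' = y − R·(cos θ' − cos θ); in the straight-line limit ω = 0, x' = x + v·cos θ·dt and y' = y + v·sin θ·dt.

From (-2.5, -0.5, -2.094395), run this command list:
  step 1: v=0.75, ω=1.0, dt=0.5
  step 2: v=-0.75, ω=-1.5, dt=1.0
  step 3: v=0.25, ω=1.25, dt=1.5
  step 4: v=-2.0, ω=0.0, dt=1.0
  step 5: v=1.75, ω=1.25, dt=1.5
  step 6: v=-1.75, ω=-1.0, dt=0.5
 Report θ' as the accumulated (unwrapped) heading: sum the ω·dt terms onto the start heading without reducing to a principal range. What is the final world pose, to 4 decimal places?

(-1.6185, 0.2700, 0.1556)

step 1: θ'=-1.5944 (R=0.7500) → pose (-2.6003, -0.8573, -1.5944)
step 2: θ'=-3.0944 (R=0.5000) → pose (-2.1240, -0.3697, -3.0944)
step 3: θ'=-1.2194 (R=0.2000) → pose (-2.3023, -0.6383, -1.2194)
step 4: θ'=-1.2194 (straight) → pose (-2.9908, 1.2395, -1.2194)
step 5: θ'=0.6556 (R=1.4000) → pose (-0.8228, 0.6117, 0.6556)
step 6: θ'=0.1556 (R=1.7500) → pose (-1.6185, 0.2700, 0.1556)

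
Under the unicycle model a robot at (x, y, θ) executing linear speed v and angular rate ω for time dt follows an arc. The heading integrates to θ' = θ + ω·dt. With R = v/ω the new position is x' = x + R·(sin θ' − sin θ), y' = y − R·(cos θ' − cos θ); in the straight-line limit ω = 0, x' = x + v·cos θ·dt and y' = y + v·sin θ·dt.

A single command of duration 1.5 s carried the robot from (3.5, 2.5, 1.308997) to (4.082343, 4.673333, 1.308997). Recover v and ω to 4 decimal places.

v = 1.5000, ω = 0.0000

Δθ = 1.308997 − 1.308997 = 0.000000
ω = Δθ/dt = 0.000000/1.5 = 0.0000
ω = 0 → v = (Δx·cos θ + Δy·sin θ)/dt = 1.5000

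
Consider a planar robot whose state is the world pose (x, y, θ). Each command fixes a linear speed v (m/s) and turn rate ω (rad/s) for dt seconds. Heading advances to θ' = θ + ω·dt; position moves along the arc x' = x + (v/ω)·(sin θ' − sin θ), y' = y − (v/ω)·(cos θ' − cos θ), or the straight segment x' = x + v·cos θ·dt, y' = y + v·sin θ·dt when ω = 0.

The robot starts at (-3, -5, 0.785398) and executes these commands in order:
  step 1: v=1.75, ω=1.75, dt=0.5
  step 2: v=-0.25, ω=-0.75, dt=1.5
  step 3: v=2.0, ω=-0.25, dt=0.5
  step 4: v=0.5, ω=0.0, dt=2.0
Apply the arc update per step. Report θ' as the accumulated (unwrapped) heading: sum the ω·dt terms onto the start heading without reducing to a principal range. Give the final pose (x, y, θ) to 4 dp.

(-1.0664, -3.6658, 0.4104)

step 1: θ'=1.6604 (R=1.0000) → pose (-2.7111, -4.2034, 1.6604)
step 2: θ'=0.5354 (R=0.3333) → pose (-2.8731, -4.5199, 0.5354)
step 3: θ'=0.4104 (R=-8.0000) → pose (-1.9834, -4.0648, 0.4104)
step 4: θ'=0.4104 (straight) → pose (-1.0664, -3.6658, 0.4104)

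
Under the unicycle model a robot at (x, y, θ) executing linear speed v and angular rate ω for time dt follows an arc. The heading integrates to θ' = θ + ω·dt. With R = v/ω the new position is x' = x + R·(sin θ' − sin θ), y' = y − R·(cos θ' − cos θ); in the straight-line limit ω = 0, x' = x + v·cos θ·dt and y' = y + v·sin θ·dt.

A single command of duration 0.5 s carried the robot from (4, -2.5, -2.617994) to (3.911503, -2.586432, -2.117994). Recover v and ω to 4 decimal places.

Δθ = -2.117994 − -2.617994 = 0.500000
ω = Δθ/dt = 0.500000/0.5 = 1.0000
R = Δx/(sin θ' − sin θ) = 0.2500
v = R·ω = 0.2500·1.0000 = 0.2500

v = 0.2500, ω = 1.0000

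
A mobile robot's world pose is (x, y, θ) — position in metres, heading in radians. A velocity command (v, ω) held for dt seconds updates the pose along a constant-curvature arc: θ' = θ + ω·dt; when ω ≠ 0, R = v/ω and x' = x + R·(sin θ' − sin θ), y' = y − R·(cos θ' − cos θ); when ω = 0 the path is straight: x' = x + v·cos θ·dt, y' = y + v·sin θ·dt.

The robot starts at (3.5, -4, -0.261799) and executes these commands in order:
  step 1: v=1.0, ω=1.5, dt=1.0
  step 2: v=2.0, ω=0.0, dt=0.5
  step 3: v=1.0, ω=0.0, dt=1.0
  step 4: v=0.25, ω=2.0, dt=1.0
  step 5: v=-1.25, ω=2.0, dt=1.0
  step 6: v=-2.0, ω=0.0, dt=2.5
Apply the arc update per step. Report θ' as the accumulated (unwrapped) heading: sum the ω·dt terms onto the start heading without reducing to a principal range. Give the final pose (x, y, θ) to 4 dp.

step 1: θ'=1.2382 (R=0.6667) → pose (4.3027, -3.5737, 1.2382)
step 2: θ'=1.2382 (straight) → pose (4.6292, -2.6285, 1.2382)
step 3: θ'=1.2382 (straight) → pose (4.9557, -1.6833, 1.2382)
step 4: θ'=3.2382 (R=0.1250) → pose (4.8255, -1.5181, 3.2382)
step 5: θ'=5.2382 (R=-0.6250) → pose (5.3058, -0.5823, 5.2382)
step 6: θ'=5.2382 (straight) → pose (2.7962, 3.7423, 5.2382)

(2.7962, 3.7423, 5.2382)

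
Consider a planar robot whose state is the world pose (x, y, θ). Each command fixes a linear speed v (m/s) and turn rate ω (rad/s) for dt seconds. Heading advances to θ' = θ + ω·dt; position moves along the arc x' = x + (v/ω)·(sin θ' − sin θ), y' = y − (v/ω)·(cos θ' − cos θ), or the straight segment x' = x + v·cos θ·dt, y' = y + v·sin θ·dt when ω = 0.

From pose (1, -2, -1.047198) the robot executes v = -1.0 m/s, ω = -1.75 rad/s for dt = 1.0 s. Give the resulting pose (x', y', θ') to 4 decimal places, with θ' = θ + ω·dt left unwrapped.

(1.3019, -1.1764, -2.7972)

θ' = -1.0472 + -1.75·1.0 = -2.7972
R = v/ω = -1.0/-1.75 = 0.5714
x' = 1 + 0.5714·(sin -2.7972 − sin -1.0472) = 1.3019
y' = -2 − 0.5714·(cos -2.7972 − cos -1.0472) = -1.1764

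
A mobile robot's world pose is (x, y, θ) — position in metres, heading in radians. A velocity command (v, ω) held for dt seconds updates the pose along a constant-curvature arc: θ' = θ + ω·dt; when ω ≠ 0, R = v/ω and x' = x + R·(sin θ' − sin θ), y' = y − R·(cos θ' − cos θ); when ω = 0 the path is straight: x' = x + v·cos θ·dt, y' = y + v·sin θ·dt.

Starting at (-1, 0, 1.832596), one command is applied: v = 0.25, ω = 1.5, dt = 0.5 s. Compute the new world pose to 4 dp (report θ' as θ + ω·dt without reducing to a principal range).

(-1.0726, 0.0982, 2.5826)

θ' = 1.8326 + 1.5·0.5 = 2.5826
R = v/ω = 0.25/1.5 = 0.1667
x' = -1 + 0.1667·(sin 2.5826 − sin 1.8326) = -1.0726
y' = 0 − 0.1667·(cos 2.5826 − cos 1.8326) = 0.0982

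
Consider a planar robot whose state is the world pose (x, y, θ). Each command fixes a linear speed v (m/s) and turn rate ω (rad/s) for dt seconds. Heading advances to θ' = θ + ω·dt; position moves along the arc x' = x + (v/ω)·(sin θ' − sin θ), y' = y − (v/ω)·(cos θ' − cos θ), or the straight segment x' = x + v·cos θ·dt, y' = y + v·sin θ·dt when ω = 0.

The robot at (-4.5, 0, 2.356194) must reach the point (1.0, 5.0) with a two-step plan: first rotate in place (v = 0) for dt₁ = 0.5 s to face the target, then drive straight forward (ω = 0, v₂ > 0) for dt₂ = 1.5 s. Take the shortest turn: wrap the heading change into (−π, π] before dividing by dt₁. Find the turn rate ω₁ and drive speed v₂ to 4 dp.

heading to target = atan2(5−0, 1−-4.5) = 0.7378
Δθ = wrap(0.7378 − 2.3562) = -1.6184; ω₁ = Δθ/dt₁ = -3.2368
distance = √((1−-4.5)² + (5−0)²) = 7.4330; v₂ = distance/dt₂ = 4.9554

ω₁ = -3.2368, v₂ = 4.9554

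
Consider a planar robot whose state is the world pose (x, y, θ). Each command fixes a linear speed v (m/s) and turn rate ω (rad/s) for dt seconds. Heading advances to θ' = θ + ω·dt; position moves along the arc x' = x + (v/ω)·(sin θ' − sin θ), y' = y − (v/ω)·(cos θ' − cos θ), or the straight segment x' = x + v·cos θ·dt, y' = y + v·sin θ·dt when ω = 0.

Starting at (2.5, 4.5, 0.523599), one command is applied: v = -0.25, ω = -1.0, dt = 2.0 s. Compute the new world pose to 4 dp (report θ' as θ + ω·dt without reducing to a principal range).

θ' = 0.5236 + -1.0·2.0 = -1.4764
R = v/ω = -0.25/-1.0 = 0.2500
x' = 2.5 + 0.2500·(sin -1.4764 − sin 0.5236) = 2.1261
y' = 4.5 − 0.2500·(cos -1.4764 − cos 0.5236) = 4.6929

(2.1261, 4.6929, -1.4764)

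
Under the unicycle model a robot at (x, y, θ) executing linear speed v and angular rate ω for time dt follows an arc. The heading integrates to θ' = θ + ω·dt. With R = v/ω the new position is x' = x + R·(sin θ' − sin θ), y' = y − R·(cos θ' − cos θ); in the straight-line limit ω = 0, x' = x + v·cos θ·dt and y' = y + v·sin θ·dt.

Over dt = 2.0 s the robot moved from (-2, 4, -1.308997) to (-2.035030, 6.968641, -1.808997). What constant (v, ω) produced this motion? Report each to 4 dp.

v = -1.5000, ω = -0.2500

Δθ = -1.808997 − -1.308997 = -0.500000
ω = Δθ/dt = -0.500000/2.0 = -0.2500
R = −Δy/(cos θ' − cos θ) = 6.0000
v = R·ω = 6.0000·-0.2500 = -1.5000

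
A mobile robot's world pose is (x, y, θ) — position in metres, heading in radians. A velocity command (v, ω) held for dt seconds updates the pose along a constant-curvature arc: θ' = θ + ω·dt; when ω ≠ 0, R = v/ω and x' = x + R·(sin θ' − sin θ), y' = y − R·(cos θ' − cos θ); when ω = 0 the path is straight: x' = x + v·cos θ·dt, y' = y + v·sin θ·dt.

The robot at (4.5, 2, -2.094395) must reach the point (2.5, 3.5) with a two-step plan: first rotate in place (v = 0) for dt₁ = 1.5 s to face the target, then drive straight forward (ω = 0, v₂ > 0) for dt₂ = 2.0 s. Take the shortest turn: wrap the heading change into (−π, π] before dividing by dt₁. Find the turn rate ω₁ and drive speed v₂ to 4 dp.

ω₁ = -1.1271, v₂ = 1.2500

heading to target = atan2(3.5−2, 2.5−4.5) = 2.4981
Δθ = wrap(2.4981 − -2.0944) = -1.6907; ω₁ = Δθ/dt₁ = -1.1271
distance = √((2.5−4.5)² + (3.5−2)²) = 2.5000; v₂ = distance/dt₂ = 1.2500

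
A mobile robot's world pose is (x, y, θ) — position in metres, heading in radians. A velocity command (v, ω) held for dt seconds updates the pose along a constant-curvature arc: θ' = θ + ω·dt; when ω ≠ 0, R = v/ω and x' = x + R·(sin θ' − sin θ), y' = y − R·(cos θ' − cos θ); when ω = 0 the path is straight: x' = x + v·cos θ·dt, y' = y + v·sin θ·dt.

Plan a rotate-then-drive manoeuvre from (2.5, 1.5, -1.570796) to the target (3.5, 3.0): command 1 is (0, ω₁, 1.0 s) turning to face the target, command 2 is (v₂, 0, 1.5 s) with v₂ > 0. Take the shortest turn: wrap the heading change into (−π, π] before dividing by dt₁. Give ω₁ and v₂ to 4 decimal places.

ω₁ = 2.5536, v₂ = 1.2019

heading to target = atan2(3−1.5, 3.5−2.5) = 0.9828
Δθ = wrap(0.9828 − -1.5708) = 2.5536; ω₁ = Δθ/dt₁ = 2.5536
distance = √((3.5−2.5)² + (3−1.5)²) = 1.8028; v₂ = distance/dt₂ = 1.2019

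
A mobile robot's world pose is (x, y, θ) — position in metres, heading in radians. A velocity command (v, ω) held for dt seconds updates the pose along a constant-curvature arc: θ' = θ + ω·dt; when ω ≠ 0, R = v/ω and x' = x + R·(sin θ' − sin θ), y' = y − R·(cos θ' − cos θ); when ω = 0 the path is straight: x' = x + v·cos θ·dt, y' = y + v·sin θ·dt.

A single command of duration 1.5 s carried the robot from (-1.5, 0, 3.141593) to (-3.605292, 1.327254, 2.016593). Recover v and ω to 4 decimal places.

v = 1.7500, ω = -0.7500

Δθ = 2.016593 − 3.141593 = -1.125000
ω = Δθ/dt = -1.125000/1.5 = -0.7500
R = Δx/(sin θ' − sin θ) = -2.3333
v = R·ω = -2.3333·-0.7500 = 1.7500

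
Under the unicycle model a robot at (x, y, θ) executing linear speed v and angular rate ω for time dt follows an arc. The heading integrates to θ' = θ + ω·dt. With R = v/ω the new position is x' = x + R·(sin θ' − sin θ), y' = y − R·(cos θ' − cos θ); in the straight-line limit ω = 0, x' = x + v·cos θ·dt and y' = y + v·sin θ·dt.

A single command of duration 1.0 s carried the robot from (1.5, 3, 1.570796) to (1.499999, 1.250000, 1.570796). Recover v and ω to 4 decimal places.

v = -1.7500, ω = 0.0000

Δθ = 1.570796 − 1.570796 = 0.000000
ω = Δθ/dt = 0.000000/1.0 = 0.0000
ω = 0 → v = (Δx·cos θ + Δy·sin θ)/dt = -1.7500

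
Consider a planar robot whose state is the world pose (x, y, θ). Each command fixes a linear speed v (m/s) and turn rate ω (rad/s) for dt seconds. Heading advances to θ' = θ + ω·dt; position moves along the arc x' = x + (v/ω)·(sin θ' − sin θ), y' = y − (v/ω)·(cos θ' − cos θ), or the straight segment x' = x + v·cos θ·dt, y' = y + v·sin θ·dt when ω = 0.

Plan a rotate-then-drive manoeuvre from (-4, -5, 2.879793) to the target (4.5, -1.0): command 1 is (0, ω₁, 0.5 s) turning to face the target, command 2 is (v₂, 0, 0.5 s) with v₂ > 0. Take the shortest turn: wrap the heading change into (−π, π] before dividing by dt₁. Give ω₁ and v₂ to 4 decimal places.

heading to target = atan2(-1−-5, 4.5−-4) = 0.4398
Δθ = wrap(0.4398 − 2.8798) = -2.4400; ω₁ = Δθ/dt₁ = -4.8799
distance = √((4.5−-4)² + (-1−-5)²) = 9.3941; v₂ = distance/dt₂ = 18.7883

ω₁ = -4.8799, v₂ = 18.7883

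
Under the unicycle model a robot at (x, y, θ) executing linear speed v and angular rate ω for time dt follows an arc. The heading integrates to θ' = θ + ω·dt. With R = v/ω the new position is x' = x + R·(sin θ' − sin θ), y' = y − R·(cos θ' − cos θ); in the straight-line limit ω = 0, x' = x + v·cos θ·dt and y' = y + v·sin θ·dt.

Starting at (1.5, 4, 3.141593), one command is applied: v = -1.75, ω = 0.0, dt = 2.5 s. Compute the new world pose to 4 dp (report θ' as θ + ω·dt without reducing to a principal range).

(5.8750, 4.0000, 3.1416)

θ' = 3.1416 + 0.0·2.5 = 3.1416
ω = 0 → straight: x' = 1.5 + -1.75·cos(3.1416)·2.5 = 5.8750
y' = 4 + -1.75·sin(3.1416)·2.5 = 4.0000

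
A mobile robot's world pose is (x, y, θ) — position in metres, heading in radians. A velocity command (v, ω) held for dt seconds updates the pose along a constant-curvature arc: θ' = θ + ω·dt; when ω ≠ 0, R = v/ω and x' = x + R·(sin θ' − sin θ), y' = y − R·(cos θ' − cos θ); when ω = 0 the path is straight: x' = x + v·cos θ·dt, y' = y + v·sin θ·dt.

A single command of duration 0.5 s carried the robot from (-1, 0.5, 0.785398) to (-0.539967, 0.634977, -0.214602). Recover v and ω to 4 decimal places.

v = 1.0000, ω = -2.0000

Δθ = -0.214602 − 0.785398 = -1.000000
ω = Δθ/dt = -1.000000/0.5 = -2.0000
R = Δx/(sin θ' − sin θ) = -0.5000
v = R·ω = -0.5000·-2.0000 = 1.0000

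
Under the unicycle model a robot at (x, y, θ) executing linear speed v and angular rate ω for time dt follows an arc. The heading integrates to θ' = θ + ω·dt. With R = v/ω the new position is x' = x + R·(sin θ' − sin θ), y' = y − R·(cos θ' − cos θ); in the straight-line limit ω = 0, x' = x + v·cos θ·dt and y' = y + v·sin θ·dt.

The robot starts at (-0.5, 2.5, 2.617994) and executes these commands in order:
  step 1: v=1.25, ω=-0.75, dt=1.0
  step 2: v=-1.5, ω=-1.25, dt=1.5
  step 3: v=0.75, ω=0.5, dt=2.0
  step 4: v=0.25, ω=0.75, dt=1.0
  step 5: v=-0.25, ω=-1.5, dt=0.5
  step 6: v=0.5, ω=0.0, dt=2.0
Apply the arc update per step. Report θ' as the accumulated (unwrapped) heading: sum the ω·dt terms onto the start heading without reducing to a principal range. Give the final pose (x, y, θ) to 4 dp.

(-0.5783, 3.5419, 0.9930)

step 1: θ'=1.8680 (R=-1.6667) → pose (-1.2603, 3.4553, 1.8680)
step 2: θ'=-0.0070 (R=1.2000) → pose (-2.4161, 1.9039, -0.0070)
step 3: θ'=0.9930 (R=1.5000) → pose (-1.1491, 2.5846, 0.9930)
step 4: θ'=1.7430 (R=0.3333) → pose (-1.0999, 2.8238, 1.7430)
step 5: θ'=0.9930 (R=0.1667) → pose (-1.1245, 2.7042, 0.9930)
step 6: θ'=0.9930 (straight) → pose (-0.5783, 3.5419, 0.9930)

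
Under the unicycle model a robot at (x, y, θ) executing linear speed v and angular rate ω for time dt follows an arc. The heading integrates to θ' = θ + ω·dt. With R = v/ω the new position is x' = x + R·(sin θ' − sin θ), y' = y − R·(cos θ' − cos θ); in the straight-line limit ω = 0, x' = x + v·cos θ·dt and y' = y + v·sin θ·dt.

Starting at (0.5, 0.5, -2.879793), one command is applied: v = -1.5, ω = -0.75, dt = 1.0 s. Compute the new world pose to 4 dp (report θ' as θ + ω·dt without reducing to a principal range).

(1.9557, 0.3345, -3.6298)

θ' = -2.8798 + -0.75·1.0 = -3.6298
R = v/ω = -1.5/-0.75 = 2.0000
x' = 0.5 + 2.0000·(sin -3.6298 − sin -2.8798) = 1.9557
y' = 0.5 − 2.0000·(cos -3.6298 − cos -2.8798) = 0.3345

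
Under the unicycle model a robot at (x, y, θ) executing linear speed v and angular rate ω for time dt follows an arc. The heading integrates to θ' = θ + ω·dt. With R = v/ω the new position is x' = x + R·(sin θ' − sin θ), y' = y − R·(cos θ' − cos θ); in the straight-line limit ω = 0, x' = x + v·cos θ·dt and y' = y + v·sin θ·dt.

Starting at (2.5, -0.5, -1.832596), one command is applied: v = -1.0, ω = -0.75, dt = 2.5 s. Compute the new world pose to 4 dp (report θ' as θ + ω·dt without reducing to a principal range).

(4.5029, 0.2803, -3.7076)

θ' = -1.8326 + -0.75·2.5 = -3.7076
R = v/ω = -1.0/-0.75 = 1.3333
x' = 2.5 + 1.3333·(sin -3.7076 − sin -1.8326) = 4.5029
y' = -0.5 − 1.3333·(cos -3.7076 − cos -1.8326) = 0.2803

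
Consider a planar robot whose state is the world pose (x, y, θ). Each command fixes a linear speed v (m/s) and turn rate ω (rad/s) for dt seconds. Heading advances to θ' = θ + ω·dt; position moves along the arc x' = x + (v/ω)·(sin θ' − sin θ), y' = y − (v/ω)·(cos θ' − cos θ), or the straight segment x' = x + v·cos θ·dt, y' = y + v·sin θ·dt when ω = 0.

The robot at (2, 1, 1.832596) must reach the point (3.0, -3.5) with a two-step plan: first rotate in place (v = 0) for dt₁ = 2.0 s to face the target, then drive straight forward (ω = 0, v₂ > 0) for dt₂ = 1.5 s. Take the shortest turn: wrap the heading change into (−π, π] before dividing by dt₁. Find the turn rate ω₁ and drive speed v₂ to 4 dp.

heading to target = atan2(-3.5−1, 3−2) = -1.3521
Δθ = wrap(-1.3521 − 1.8326) = 3.0985; ω₁ = Δθ/dt₁ = 1.5492
distance = √((3−2)² + (-3.5−1)²) = 4.6098; v₂ = distance/dt₂ = 3.0732

ω₁ = 1.5492, v₂ = 3.0732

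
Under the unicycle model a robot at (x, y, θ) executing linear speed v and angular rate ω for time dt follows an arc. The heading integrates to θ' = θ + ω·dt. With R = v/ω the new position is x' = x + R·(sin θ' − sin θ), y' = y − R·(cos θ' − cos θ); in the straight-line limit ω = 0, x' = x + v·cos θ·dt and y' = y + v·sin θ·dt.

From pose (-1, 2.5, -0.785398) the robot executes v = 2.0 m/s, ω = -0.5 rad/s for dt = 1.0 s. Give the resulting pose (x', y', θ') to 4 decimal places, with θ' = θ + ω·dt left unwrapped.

(0.0098, 0.7977, -1.2854)

θ' = -0.7854 + -0.5·1.0 = -1.2854
R = v/ω = 2.0/-0.5 = -4.0000
x' = -1 + -4.0000·(sin -1.2854 − sin -0.7854) = 0.0098
y' = 2.5 − -4.0000·(cos -1.2854 − cos -0.7854) = 0.7977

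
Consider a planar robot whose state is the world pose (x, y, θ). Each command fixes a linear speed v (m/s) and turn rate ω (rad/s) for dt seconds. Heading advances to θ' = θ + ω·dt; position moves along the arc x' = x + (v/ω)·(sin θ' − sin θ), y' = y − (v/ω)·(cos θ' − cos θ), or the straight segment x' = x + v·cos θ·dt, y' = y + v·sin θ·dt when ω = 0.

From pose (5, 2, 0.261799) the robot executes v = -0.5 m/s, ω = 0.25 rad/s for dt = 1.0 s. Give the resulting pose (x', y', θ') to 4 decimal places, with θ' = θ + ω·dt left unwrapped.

(4.5381, 1.8119, 0.5118)

θ' = 0.2618 + 0.25·1.0 = 0.5118
R = v/ω = -0.5/0.25 = -2.0000
x' = 5 + -2.0000·(sin 0.5118 − sin 0.2618) = 4.5381
y' = 2 − -2.0000·(cos 0.5118 − cos 0.2618) = 1.8119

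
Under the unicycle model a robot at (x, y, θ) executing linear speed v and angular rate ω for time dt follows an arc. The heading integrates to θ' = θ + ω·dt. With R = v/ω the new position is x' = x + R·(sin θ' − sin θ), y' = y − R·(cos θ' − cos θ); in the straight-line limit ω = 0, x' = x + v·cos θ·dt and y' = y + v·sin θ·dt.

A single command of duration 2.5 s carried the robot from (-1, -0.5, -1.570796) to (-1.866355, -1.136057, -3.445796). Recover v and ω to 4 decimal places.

Δθ = -3.445796 − -1.570796 = -1.875000
ω = Δθ/dt = -1.875000/2.5 = -0.7500
R = Δx/(sin θ' − sin θ) = -0.6667
v = R·ω = -0.6667·-0.7500 = 0.5000

v = 0.5000, ω = -0.7500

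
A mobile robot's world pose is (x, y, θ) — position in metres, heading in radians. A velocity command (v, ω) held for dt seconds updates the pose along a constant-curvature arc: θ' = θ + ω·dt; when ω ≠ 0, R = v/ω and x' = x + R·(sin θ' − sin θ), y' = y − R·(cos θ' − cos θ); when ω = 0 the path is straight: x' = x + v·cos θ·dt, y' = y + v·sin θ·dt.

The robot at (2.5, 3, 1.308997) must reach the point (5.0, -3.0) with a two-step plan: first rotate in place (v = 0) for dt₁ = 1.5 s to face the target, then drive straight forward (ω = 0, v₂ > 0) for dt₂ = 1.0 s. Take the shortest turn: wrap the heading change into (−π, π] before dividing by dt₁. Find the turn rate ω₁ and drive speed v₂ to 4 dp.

ω₁ = -1.6567, v₂ = 6.5000

heading to target = atan2(-3−3, 5−2.5) = -1.1760
Δθ = wrap(-1.1760 − 1.3090) = -2.4850; ω₁ = Δθ/dt₁ = -1.6567
distance = √((5−2.5)² + (-3−3)²) = 6.5000; v₂ = distance/dt₂ = 6.5000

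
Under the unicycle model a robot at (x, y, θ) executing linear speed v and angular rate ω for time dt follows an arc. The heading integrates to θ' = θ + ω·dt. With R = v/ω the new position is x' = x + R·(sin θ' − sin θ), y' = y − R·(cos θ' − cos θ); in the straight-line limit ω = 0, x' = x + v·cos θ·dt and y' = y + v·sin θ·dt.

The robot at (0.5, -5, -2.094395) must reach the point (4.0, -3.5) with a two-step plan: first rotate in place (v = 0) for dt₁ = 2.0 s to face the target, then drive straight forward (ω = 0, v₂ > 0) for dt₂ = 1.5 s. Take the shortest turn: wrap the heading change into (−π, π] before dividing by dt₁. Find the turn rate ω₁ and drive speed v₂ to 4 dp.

heading to target = atan2(-3.5−-5, 4−0.5) = 0.4049
Δθ = wrap(0.4049 − -2.0944) = 2.4993; ω₁ = Δθ/dt₁ = 1.2496
distance = √((4−0.5)² + (-3.5−-5)²) = 3.8079; v₂ = distance/dt₂ = 2.5386

ω₁ = 1.2496, v₂ = 2.5386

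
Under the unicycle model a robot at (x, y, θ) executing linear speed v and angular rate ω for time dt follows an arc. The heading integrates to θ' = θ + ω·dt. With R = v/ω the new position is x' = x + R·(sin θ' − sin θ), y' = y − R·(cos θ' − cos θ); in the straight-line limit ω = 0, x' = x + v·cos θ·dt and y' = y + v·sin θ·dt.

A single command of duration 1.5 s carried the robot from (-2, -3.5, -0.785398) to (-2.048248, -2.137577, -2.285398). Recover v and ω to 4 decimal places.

v = -1.0000, ω = -1.0000

Δθ = -2.285398 − -0.785398 = -1.500000
ω = Δθ/dt = -1.500000/1.5 = -1.0000
R = −Δy/(cos θ' − cos θ) = 1.0000
v = R·ω = 1.0000·-1.0000 = -1.0000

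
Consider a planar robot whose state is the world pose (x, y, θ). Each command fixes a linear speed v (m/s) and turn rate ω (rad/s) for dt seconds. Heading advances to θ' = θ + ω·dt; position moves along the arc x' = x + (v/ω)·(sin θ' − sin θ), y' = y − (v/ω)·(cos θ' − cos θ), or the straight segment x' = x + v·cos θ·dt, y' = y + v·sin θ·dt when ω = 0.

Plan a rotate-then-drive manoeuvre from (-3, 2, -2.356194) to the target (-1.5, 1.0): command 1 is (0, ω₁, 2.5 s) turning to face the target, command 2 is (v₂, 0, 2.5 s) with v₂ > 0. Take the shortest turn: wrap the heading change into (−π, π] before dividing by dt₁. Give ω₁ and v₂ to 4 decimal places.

heading to target = atan2(1−2, -1.5−-3) = -0.5880
Δθ = wrap(-0.5880 − -2.3562) = 1.7682; ω₁ = Δθ/dt₁ = 0.7073
distance = √((-1.5−-3)² + (1−2)²) = 1.8028; v₂ = distance/dt₂ = 0.7211

ω₁ = 0.7073, v₂ = 0.7211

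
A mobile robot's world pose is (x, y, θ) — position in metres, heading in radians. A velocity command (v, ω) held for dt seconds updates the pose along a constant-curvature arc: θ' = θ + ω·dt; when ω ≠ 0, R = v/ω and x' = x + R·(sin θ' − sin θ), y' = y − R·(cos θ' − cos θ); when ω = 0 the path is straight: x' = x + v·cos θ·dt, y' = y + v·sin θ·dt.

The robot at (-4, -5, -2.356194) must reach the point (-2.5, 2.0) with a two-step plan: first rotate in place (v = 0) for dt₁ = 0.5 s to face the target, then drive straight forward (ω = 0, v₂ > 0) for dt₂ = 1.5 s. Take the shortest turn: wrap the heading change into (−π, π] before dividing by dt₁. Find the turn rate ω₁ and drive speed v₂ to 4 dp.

ω₁ = -5.1346, v₂ = 4.7726

heading to target = atan2(2−-5, -2.5−-4) = 1.3597
Δθ = wrap(1.3597 − -2.3562) = -2.5673; ω₁ = Δθ/dt₁ = -5.1346
distance = √((-2.5−-4)² + (2−-5)²) = 7.1589; v₂ = distance/dt₂ = 4.7726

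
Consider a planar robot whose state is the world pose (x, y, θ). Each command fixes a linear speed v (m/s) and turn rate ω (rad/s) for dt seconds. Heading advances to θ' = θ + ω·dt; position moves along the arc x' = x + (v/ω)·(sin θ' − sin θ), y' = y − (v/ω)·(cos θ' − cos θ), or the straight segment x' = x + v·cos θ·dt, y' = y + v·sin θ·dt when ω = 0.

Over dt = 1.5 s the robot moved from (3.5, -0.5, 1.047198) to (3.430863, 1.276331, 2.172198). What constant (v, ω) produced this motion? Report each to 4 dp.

Δθ = 2.172198 − 1.047198 = 1.125000
ω = Δθ/dt = 1.125000/1.5 = 0.7500
R = −Δy/(cos θ' − cos θ) = 1.6667
v = R·ω = 1.6667·0.7500 = 1.2500

v = 1.2500, ω = 0.7500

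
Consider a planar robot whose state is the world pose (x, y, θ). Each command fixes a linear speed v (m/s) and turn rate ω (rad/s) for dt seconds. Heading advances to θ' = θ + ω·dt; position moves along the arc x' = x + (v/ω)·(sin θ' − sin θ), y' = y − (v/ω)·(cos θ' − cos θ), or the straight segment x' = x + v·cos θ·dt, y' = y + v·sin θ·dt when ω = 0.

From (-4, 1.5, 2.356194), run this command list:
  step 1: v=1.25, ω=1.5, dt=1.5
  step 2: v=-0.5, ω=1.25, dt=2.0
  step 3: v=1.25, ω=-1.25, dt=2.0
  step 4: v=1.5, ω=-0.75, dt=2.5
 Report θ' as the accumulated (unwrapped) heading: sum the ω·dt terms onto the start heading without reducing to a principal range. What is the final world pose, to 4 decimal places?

step 1: θ'=4.6062 (R=0.8333) → pose (-5.4179, 0.9991, 4.6062)
step 2: θ'=7.1062 (R=-0.4000) → pose (-6.1089, 1.3135, 7.1062)
step 3: θ'=4.6062 (R=-1.0000) → pose (-4.3814, 0.5275, 4.6062)
step 4: θ'=2.7312 (R=-2.0000) → pose (-7.1680, -1.0945, 2.7312)

(-7.1680, -1.0945, 2.7312)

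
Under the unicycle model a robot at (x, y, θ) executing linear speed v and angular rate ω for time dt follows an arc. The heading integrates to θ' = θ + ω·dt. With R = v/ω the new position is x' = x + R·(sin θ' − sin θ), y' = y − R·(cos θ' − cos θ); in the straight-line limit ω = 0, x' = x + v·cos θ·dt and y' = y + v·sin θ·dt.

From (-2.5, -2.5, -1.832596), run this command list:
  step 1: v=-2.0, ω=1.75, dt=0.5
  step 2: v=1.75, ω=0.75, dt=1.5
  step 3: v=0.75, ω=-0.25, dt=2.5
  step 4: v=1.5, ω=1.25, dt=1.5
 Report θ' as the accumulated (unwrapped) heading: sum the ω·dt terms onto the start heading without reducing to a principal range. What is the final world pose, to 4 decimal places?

(3.1690, -1.8779, 1.4174)

step 1: θ'=-0.9576 (R=-1.1429) → pose (-2.6693, -1.5465, -0.9576)
step 2: θ'=0.1674 (R=2.3333) → pose (-0.3723, -2.5044, 0.1674)
step 3: θ'=-0.4576 (R=-3.0000) → pose (1.4530, -2.7711, -0.4576)
step 4: θ'=1.4174 (R=1.2000) → pose (3.1690, -1.8779, 1.4174)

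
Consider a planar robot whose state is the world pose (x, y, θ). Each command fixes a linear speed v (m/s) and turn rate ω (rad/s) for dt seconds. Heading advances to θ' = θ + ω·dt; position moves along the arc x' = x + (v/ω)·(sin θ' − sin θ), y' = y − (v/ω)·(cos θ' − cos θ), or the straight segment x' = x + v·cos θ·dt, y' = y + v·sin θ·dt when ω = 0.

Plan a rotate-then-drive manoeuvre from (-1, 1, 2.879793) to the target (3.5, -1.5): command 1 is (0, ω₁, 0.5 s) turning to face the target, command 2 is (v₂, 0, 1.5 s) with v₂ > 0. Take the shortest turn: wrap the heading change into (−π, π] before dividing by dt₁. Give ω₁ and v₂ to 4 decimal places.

heading to target = atan2(-1.5−1, 3.5−-1) = -0.5071
Δθ = wrap(-0.5071 − 2.8798) = 2.8963; ω₁ = Δθ/dt₁ = 5.7926
distance = √((3.5−-1)² + (-1.5−1)²) = 5.1478; v₂ = distance/dt₂ = 3.4319

ω₁ = 5.7926, v₂ = 3.4319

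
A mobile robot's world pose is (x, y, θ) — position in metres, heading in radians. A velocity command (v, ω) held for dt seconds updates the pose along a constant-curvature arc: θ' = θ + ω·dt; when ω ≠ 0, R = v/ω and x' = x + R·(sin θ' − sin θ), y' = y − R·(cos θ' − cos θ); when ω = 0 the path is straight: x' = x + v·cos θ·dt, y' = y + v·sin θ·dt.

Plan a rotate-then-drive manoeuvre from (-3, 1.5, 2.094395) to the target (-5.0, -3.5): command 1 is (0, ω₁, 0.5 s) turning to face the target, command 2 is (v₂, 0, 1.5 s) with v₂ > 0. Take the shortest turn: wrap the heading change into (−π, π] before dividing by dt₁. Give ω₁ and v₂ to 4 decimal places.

heading to target = atan2(-3.5−1.5, -5−-3) = -1.9513
Δθ = wrap(-1.9513 − 2.0944) = 2.2375; ω₁ = Δθ/dt₁ = 4.4750
distance = √((-5−-3)² + (-3.5−1.5)²) = 5.3852; v₂ = distance/dt₂ = 3.5901

ω₁ = 4.4750, v₂ = 3.5901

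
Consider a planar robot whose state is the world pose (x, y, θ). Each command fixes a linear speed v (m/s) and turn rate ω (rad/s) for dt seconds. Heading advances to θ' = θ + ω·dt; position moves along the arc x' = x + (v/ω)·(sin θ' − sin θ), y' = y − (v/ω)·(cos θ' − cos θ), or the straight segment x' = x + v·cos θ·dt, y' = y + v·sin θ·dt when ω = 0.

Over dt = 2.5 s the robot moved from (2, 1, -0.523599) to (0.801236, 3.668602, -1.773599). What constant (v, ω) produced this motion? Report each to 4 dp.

Δθ = -1.773599 − -0.523599 = -1.250000
ω = Δθ/dt = -1.250000/2.5 = -0.5000
R = −Δy/(cos θ' − cos θ) = 2.5000
v = R·ω = 2.5000·-0.5000 = -1.2500

v = -1.2500, ω = -0.5000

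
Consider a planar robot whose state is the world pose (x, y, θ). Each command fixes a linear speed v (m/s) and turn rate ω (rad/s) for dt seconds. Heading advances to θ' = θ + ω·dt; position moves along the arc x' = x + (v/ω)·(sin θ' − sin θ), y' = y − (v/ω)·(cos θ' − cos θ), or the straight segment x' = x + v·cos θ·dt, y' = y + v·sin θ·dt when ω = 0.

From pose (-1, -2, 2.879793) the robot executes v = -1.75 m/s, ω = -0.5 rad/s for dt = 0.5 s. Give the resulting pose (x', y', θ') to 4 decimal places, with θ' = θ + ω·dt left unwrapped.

(-0.1918, -2.3292, 2.6298)

θ' = 2.8798 + -0.5·0.5 = 2.6298
R = v/ω = -1.75/-0.5 = 3.5000
x' = -1 + 3.5000·(sin 2.6298 − sin 2.8798) = -0.1918
y' = -2 − 3.5000·(cos 2.6298 − cos 2.8798) = -2.3292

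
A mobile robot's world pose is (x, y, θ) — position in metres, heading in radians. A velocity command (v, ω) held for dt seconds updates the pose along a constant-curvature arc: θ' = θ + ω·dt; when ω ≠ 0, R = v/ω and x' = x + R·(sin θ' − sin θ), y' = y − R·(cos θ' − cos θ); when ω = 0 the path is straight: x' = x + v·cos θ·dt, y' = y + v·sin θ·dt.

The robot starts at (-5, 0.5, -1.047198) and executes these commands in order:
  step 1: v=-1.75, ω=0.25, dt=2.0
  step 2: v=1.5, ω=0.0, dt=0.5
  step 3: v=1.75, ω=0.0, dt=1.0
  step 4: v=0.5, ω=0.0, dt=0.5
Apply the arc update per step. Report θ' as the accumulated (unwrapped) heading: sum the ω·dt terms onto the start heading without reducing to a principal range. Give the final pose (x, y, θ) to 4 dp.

step 1: θ'=-0.5472 (R=-7.0000) → pose (-7.4201, 2.9779, -0.5472)
step 2: θ'=-0.5472 (straight) → pose (-6.7796, 2.5877, -0.5472)
step 3: θ'=-0.5472 (straight) → pose (-5.2851, 1.6772, -0.5472)
step 4: θ'=-0.5472 (straight) → pose (-5.0716, 1.5471, -0.5472)

(-5.0716, 1.5471, -0.5472)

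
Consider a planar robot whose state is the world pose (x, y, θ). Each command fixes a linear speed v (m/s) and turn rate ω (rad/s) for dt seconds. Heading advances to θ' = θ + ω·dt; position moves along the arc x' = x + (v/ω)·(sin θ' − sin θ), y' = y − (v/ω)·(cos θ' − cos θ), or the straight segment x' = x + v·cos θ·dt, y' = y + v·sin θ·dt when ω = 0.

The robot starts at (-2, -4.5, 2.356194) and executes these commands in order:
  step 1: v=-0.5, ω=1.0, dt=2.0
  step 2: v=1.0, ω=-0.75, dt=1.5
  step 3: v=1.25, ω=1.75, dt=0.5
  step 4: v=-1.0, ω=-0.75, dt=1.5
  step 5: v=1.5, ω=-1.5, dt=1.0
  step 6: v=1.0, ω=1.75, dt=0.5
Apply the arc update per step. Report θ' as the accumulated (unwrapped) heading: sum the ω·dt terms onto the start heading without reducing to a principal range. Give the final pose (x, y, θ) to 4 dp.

step 1: θ'=4.3562 (R=-0.5000) → pose (-1.1778, -4.3208, 4.3562)
step 2: θ'=3.2312 (R=-1.3333) → pose (-2.3082, -5.1838, 3.2312)
step 3: θ'=4.1062 (R=0.7143) → pose (-2.8313, -5.4883, 4.1062)
step 4: θ'=2.9812 (R=1.3333) → pose (-1.5226, -4.9317, 2.9812)
step 5: θ'=1.4812 (R=-1.0000) → pose (-2.3588, -3.8551, 1.4812)
step 6: θ'=2.3562 (R=0.5714) → pose (-2.5239, -3.3999, 2.3562)

(-2.5239, -3.3999, 2.3562)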